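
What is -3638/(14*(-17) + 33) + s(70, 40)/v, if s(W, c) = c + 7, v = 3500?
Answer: 2548527/143500 ≈ 17.760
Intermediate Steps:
s(W, c) = 7 + c
-3638/(14*(-17) + 33) + s(70, 40)/v = -3638/(14*(-17) + 33) + (7 + 40)/3500 = -3638/(-238 + 33) + 47*(1/3500) = -3638/(-205) + 47/3500 = -3638*(-1/205) + 47/3500 = 3638/205 + 47/3500 = 2548527/143500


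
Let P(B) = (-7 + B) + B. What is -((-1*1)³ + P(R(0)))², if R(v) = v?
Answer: -64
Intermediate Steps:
P(B) = -7 + 2*B
-((-1*1)³ + P(R(0)))² = -((-1*1)³ + (-7 + 2*0))² = -((-1)³ + (-7 + 0))² = -(-1 - 7)² = -1*(-8)² = -1*64 = -64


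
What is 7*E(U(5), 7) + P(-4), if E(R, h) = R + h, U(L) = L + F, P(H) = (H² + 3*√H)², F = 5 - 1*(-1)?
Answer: 346 + 192*I ≈ 346.0 + 192.0*I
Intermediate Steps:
F = 6 (F = 5 + 1 = 6)
U(L) = 6 + L (U(L) = L + 6 = 6 + L)
7*E(U(5), 7) + P(-4) = 7*((6 + 5) + 7) + ((-4)² + 3*√(-4))² = 7*(11 + 7) + (16 + 3*(2*I))² = 7*18 + (16 + 6*I)² = 126 + (16 + 6*I)²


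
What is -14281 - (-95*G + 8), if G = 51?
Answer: -9444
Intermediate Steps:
-14281 - (-95*G + 8) = -14281 - (-95*51 + 8) = -14281 - (-4845 + 8) = -14281 - 1*(-4837) = -14281 + 4837 = -9444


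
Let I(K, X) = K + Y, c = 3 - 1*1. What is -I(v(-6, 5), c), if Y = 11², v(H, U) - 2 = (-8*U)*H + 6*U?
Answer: -393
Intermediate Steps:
v(H, U) = 2 + 6*U - 8*H*U (v(H, U) = 2 + ((-8*U)*H + 6*U) = 2 + (-8*H*U + 6*U) = 2 + (6*U - 8*H*U) = 2 + 6*U - 8*H*U)
Y = 121
c = 2 (c = 3 - 1 = 2)
I(K, X) = 121 + K (I(K, X) = K + 121 = 121 + K)
-I(v(-6, 5), c) = -(121 + (2 + 6*5 - 8*(-6)*5)) = -(121 + (2 + 30 + 240)) = -(121 + 272) = -1*393 = -393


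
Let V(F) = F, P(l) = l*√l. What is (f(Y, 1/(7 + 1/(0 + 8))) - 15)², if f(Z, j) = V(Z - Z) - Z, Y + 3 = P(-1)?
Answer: (12 - I)² ≈ 143.0 - 24.0*I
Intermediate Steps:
P(l) = l^(3/2)
Y = -3 - I (Y = -3 + (-1)^(3/2) = -3 - I ≈ -3.0 - 1.0*I)
f(Z, j) = -Z (f(Z, j) = (Z - Z) - Z = 0 - Z = -Z)
(f(Y, 1/(7 + 1/(0 + 8))) - 15)² = (-(-3 - I) - 15)² = ((3 + I) - 15)² = (-12 + I)²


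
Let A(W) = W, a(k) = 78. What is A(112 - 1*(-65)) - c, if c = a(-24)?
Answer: 99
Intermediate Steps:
c = 78
A(112 - 1*(-65)) - c = (112 - 1*(-65)) - 1*78 = (112 + 65) - 78 = 177 - 78 = 99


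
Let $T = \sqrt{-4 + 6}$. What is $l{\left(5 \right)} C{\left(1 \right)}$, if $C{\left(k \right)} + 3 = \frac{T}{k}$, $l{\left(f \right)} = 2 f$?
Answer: $-30 + 10 \sqrt{2} \approx -15.858$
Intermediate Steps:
$T = \sqrt{2} \approx 1.4142$
$C{\left(k \right)} = -3 + \frac{\sqrt{2}}{k}$
$l{\left(5 \right)} C{\left(1 \right)} = 2 \cdot 5 \left(-3 + \frac{\sqrt{2}}{1}\right) = 10 \left(-3 + \sqrt{2} \cdot 1\right) = 10 \left(-3 + \sqrt{2}\right) = -30 + 10 \sqrt{2}$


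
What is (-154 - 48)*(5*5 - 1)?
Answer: -4848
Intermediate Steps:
(-154 - 48)*(5*5 - 1) = -202*(25 - 1) = -202*24 = -4848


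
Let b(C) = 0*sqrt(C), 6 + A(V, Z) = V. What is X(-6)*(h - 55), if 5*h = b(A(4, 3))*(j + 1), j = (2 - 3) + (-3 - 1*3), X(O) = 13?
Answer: -715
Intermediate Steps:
A(V, Z) = -6 + V
b(C) = 0
j = -7 (j = -1 + (-3 - 3) = -1 - 6 = -7)
h = 0 (h = (0*(-7 + 1))/5 = (0*(-6))/5 = (1/5)*0 = 0)
X(-6)*(h - 55) = 13*(0 - 55) = 13*(-55) = -715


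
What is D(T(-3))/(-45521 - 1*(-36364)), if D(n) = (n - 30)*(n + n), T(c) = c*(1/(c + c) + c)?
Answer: 779/18314 ≈ 0.042536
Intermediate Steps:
T(c) = c*(c + 1/(2*c)) (T(c) = c*(1/(2*c) + c) = c*(c + 1/(2*c)))
D(n) = 2*n*(-30 + n) (D(n) = (-30 + n)*(2*n) = 2*n*(-30 + n))
D(T(-3))/(-45521 - 1*(-36364)) = (2*(1/2 + (-3)**2)*(-30 + (1/2 + (-3)**2)))/(-45521 - 1*(-36364)) = (2*(1/2 + 9)*(-30 + (1/2 + 9)))/(-45521 + 36364) = (2*(19/2)*(-30 + 19/2))/(-9157) = (2*(19/2)*(-41/2))*(-1/9157) = -779/2*(-1/9157) = 779/18314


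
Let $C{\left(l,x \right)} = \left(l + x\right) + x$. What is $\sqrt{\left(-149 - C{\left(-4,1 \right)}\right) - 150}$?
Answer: $3 i \sqrt{33} \approx 17.234 i$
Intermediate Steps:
$C{\left(l,x \right)} = l + 2 x$
$\sqrt{\left(-149 - C{\left(-4,1 \right)}\right) - 150} = \sqrt{\left(-149 - \left(-4 + 2 \cdot 1\right)\right) - 150} = \sqrt{\left(-149 - \left(-4 + 2\right)\right) - 150} = \sqrt{\left(-149 - -2\right) - 150} = \sqrt{\left(-149 + 2\right) - 150} = \sqrt{-147 - 150} = \sqrt{-297} = 3 i \sqrt{33}$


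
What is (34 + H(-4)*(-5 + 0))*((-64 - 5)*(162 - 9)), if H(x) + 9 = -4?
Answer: -1045143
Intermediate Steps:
H(x) = -13 (H(x) = -9 - 4 = -13)
(34 + H(-4)*(-5 + 0))*((-64 - 5)*(162 - 9)) = (34 - 13*(-5 + 0))*((-64 - 5)*(162 - 9)) = (34 - 13*(-5))*(-69*153) = (34 + 65)*(-10557) = 99*(-10557) = -1045143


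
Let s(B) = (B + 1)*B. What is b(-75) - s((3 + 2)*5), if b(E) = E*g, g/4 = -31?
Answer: 8650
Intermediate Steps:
g = -124 (g = 4*(-31) = -124)
b(E) = -124*E (b(E) = E*(-124) = -124*E)
s(B) = B*(1 + B) (s(B) = (1 + B)*B = B*(1 + B))
b(-75) - s((3 + 2)*5) = -124*(-75) - (3 + 2)*5*(1 + (3 + 2)*5) = 9300 - 5*5*(1 + 5*5) = 9300 - 25*(1 + 25) = 9300 - 25*26 = 9300 - 1*650 = 9300 - 650 = 8650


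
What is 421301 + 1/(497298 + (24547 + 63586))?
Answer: 246642665732/585431 ≈ 4.2130e+5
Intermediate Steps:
421301 + 1/(497298 + (24547 + 63586)) = 421301 + 1/(497298 + 88133) = 421301 + 1/585431 = 246642665732/585431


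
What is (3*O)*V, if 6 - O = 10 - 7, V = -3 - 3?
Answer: -54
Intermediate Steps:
V = -6
O = 3 (O = 6 - (10 - 7) = 6 - 1*3 = 6 - 3 = 3)
(3*O)*V = (3*3)*(-6) = 9*(-6) = -54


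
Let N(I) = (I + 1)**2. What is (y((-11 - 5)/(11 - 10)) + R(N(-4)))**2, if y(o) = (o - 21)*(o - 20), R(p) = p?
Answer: 1798281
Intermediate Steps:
N(I) = (1 + I)**2
y(o) = (-21 + o)*(-20 + o)
(y((-11 - 5)/(11 - 10)) + R(N(-4)))**2 = ((420 + ((-11 - 5)/(11 - 10))**2 - 41*(-11 - 5)/(11 - 10)) + (1 - 4)**2)**2 = ((420 + (-16/1)**2 - (-656)/1) + (-3)**2)**2 = ((420 + (-16*1)**2 - (-656)) + 9)**2 = ((420 + (-16)**2 - 41*(-16)) + 9)**2 = ((420 + 256 + 656) + 9)**2 = (1332 + 9)**2 = 1341**2 = 1798281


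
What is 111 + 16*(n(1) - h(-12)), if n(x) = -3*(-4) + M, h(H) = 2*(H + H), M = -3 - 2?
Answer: 991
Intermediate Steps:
M = -5
h(H) = 4*H (h(H) = 2*(2*H) = 4*H)
n(x) = 7 (n(x) = -3*(-4) - 5 = 12 - 5 = 7)
111 + 16*(n(1) - h(-12)) = 111 + 16*(7 - 4*(-12)) = 111 + 16*(7 - 1*(-48)) = 111 + 16*(7 + 48) = 111 + 16*55 = 111 + 880 = 991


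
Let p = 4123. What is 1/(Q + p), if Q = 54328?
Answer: 1/58451 ≈ 1.7108e-5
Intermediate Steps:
1/(Q + p) = 1/(54328 + 4123) = 1/58451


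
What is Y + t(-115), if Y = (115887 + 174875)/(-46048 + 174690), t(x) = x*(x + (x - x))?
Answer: 850790606/64321 ≈ 13227.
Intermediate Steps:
t(x) = x² (t(x) = x*(x + 0) = x*x = x²)
Y = 145381/64321 (Y = 290762/128642 = 290762*(1/128642) = 145381/64321 ≈ 2.2602)
Y + t(-115) = 145381/64321 + (-115)² = 145381/64321 + 13225 = 850790606/64321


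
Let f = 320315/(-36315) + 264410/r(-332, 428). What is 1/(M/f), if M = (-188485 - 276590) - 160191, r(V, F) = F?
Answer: -946495433/971839689012 ≈ -0.00097392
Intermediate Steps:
f = 946495433/1554282 (f = 320315/(-36315) + 264410/428 = 320315*(-1/36315) + 264410*(1/428) = -64063/7263 + 132205/214 = 946495433/1554282 ≈ 608.96)
M = -625266 (M = -465075 - 160191 = -625266)
1/(M/f) = 1/(-625266/946495433/1554282) = 1/(-625266*1554282/946495433) = 1/(-971839689012/946495433) = -946495433/971839689012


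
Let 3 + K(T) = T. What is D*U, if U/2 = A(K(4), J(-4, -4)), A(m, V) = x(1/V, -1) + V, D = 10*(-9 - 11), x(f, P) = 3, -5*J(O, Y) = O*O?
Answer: 80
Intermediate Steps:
J(O, Y) = -O²/5 (J(O, Y) = -O*O/5 = -O²/5)
K(T) = -3 + T
D = -200 (D = 10*(-20) = -200)
A(m, V) = 3 + V
U = -⅖ (U = 2*(3 - ⅕*(-4)²) = 2*(3 - ⅕*16) = 2*(3 - 16/5) = 2*(-⅕) = -⅖ ≈ -0.40000)
D*U = -200*(-⅖) = 80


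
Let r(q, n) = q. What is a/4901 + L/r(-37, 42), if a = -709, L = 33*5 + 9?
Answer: -879007/181337 ≈ -4.8474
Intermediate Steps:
L = 174 (L = 165 + 9 = 174)
a/4901 + L/r(-37, 42) = -709/4901 + 174/(-37) = -709*1/4901 + 174*(-1/37) = -709/4901 - 174/37 = -879007/181337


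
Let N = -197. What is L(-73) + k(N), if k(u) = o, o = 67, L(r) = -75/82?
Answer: 5419/82 ≈ 66.085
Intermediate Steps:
L(r) = -75/82 (L(r) = -75*1/82 = -75/82)
k(u) = 67
L(-73) + k(N) = -75/82 + 67 = 5419/82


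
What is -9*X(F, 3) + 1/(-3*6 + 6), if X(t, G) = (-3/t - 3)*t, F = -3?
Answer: -649/12 ≈ -54.083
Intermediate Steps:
X(t, G) = t*(-3 - 3/t) (X(t, G) = (-3 - 3/t)*t = t*(-3 - 3/t))
-9*X(F, 3) + 1/(-3*6 + 6) = -9*(-3 - 3*(-3)) + 1/(-3*6 + 6) = -9*(-3 + 9) + 1/(-18 + 6) = -9*6 + 1/(-12) = -54 - 1/12 = -649/12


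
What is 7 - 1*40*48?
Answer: -1913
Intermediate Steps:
7 - 1*40*48 = 7 - 40*48 = 7 - 1920 = -1913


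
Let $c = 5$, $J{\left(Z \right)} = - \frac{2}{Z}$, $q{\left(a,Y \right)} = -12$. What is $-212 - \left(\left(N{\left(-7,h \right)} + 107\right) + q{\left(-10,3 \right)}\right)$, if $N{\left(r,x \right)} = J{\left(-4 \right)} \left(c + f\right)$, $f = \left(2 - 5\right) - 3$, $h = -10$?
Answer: $- \frac{613}{2} \approx -306.5$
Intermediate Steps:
$f = -6$ ($f = -3 - 3 = -6$)
$N{\left(r,x \right)} = - \frac{1}{2}$ ($N{\left(r,x \right)} = - \frac{2}{-4} \left(5 - 6\right) = \left(-2\right) \left(- \frac{1}{4}\right) \left(-1\right) = \frac{1}{2} \left(-1\right) = - \frac{1}{2}$)
$-212 - \left(\left(N{\left(-7,h \right)} + 107\right) + q{\left(-10,3 \right)}\right) = -212 - \left(\left(- \frac{1}{2} + 107\right) - 12\right) = -212 - \left(\frac{213}{2} - 12\right) = -212 - \frac{189}{2} = - \frac{613}{2}$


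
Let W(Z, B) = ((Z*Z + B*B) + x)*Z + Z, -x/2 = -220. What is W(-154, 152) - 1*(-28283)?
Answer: -7249911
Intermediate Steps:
x = 440 (x = -2*(-220) = 440)
W(Z, B) = Z + Z*(440 + B² + Z²) (W(Z, B) = ((Z*Z + B*B) + 440)*Z + Z = ((Z² + B²) + 440)*Z + Z = ((B² + Z²) + 440)*Z + Z = (440 + B² + Z²)*Z + Z = Z*(440 + B² + Z²) + Z = Z + Z*(440 + B² + Z²))
W(-154, 152) - 1*(-28283) = -154*(441 + 152² + (-154)²) - 1*(-28283) = -154*(441 + 23104 + 23716) + 28283 = -154*47261 + 28283 = -7278194 + 28283 = -7249911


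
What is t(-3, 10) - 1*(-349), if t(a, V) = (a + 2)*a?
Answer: 352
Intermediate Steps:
t(a, V) = a*(2 + a) (t(a, V) = (2 + a)*a = a*(2 + a))
t(-3, 10) - 1*(-349) = -3*(2 - 3) - 1*(-349) = -3*(-1) + 349 = 3 + 349 = 352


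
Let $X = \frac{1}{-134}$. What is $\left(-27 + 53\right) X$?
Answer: $- \frac{13}{67} \approx -0.19403$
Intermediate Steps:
$X = - \frac{1}{134} \approx -0.0074627$
$\left(-27 + 53\right) X = \left(-27 + 53\right) \left(- \frac{1}{134}\right) = 26 \left(- \frac{1}{134}\right) = - \frac{13}{67}$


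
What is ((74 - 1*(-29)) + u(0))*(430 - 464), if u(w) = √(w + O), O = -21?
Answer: -3502 - 34*I*√21 ≈ -3502.0 - 155.81*I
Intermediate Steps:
u(w) = √(-21 + w) (u(w) = √(w - 21) = √(-21 + w))
((74 - 1*(-29)) + u(0))*(430 - 464) = ((74 - 1*(-29)) + √(-21 + 0))*(430 - 464) = ((74 + 29) + √(-21))*(-34) = (103 + I*√21)*(-34) = -3502 - 34*I*√21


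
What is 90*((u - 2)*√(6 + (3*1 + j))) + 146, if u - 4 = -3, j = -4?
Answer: 146 - 90*√5 ≈ -55.246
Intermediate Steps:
u = 1 (u = 4 - 3 = 1)
90*((u - 2)*√(6 + (3*1 + j))) + 146 = 90*((1 - 2)*√(6 + (3*1 - 4))) + 146 = 90*(-√(6 + (3 - 4))) + 146 = 90*(-√(6 - 1)) + 146 = 90*(-√5) + 146 = -90*√5 + 146 = 146 - 90*√5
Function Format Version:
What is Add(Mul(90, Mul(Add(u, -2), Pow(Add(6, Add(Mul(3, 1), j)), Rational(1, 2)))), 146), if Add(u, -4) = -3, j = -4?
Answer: Add(146, Mul(-90, Pow(5, Rational(1, 2)))) ≈ -55.246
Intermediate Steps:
u = 1 (u = Add(4, -3) = 1)
Add(Mul(90, Mul(Add(u, -2), Pow(Add(6, Add(Mul(3, 1), j)), Rational(1, 2)))), 146) = Add(Mul(90, Mul(Add(1, -2), Pow(Add(6, Add(Mul(3, 1), -4)), Rational(1, 2)))), 146) = Add(Mul(90, Mul(-1, Pow(Add(6, Add(3, -4)), Rational(1, 2)))), 146) = Add(Mul(90, Mul(-1, Pow(Add(6, -1), Rational(1, 2)))), 146) = Add(Mul(90, Mul(-1, Pow(5, Rational(1, 2)))), 146) = Add(Mul(-90, Pow(5, Rational(1, 2))), 146) = Add(146, Mul(-90, Pow(5, Rational(1, 2))))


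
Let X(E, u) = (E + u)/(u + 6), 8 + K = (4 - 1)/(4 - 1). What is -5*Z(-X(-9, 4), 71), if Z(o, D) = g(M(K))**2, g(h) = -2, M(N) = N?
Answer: -20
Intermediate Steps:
K = -7 (K = -8 + (4 - 1)/(4 - 1) = -8 + 3/3 = -8 + 3*(1/3) = -8 + 1 = -7)
X(E, u) = (E + u)/(6 + u)
Z(o, D) = 4 (Z(o, D) = (-2)**2 = 4)
-5*Z(-X(-9, 4), 71) = -5*4 = -20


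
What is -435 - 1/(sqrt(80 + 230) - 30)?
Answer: -25662/59 + sqrt(310)/590 ≈ -434.92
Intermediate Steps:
-435 - 1/(sqrt(80 + 230) - 30) = -435 - 1/(sqrt(310) - 30) = -435 - 1/(-30 + sqrt(310))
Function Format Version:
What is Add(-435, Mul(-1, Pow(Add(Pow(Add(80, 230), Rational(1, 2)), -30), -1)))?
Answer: Add(Rational(-25662, 59), Mul(Rational(1, 590), Pow(310, Rational(1, 2)))) ≈ -434.92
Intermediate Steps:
Add(-435, Mul(-1, Pow(Add(Pow(Add(80, 230), Rational(1, 2)), -30), -1))) = Add(-435, Mul(-1, Pow(Add(Pow(310, Rational(1, 2)), -30), -1))) = Add(-435, Mul(-1, Pow(Add(-30, Pow(310, Rational(1, 2))), -1)))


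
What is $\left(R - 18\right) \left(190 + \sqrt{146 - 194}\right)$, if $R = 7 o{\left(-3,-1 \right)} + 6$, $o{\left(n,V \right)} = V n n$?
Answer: $-14250 - 300 i \sqrt{3} \approx -14250.0 - 519.62 i$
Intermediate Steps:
$o{\left(n,V \right)} = V n^{2}$
$R = -57$ ($R = 7 \left(- \left(-3\right)^{2}\right) + 6 = 7 \left(\left(-1\right) 9\right) + 6 = 7 \left(-9\right) + 6 = -63 + 6 = -57$)
$\left(R - 18\right) \left(190 + \sqrt{146 - 194}\right) = \left(-57 - 18\right) \left(190 + \sqrt{146 - 194}\right) = - 75 \left(190 + \sqrt{-48}\right) = - 75 \left(190 + 4 i \sqrt{3}\right) = -14250 - 300 i \sqrt{3}$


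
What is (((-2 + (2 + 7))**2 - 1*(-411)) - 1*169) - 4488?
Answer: -4197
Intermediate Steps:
(((-2 + (2 + 7))**2 - 1*(-411)) - 1*169) - 4488 = (((-2 + 9)**2 + 411) - 169) - 4488 = ((7**2 + 411) - 169) - 4488 = ((49 + 411) - 169) - 4488 = (460 - 169) - 4488 = 291 - 4488 = -4197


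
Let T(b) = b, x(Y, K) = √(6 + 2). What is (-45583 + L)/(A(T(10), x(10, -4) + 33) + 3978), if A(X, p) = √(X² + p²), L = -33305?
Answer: -78888/(3978 + √(100 + (33 + 2*√2)²)) ≈ -19.647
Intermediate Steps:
x(Y, K) = 2*√2 (x(Y, K) = √8 = 2*√2)
(-45583 + L)/(A(T(10), x(10, -4) + 33) + 3978) = (-45583 - 33305)/(√(10² + (2*√2 + 33)²) + 3978) = -78888/(√(100 + (33 + 2*√2)²) + 3978) = -78888/(3978 + √(100 + (33 + 2*√2)²))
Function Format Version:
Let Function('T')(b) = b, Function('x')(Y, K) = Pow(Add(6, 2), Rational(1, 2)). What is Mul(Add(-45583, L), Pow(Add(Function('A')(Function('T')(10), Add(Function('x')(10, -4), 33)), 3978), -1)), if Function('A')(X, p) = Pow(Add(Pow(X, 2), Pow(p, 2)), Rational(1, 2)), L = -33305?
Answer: Mul(-78888, Pow(Add(3978, Pow(Add(100, Pow(Add(33, Mul(2, Pow(2, Rational(1, 2)))), 2)), Rational(1, 2))), -1)) ≈ -19.647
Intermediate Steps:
Function('x')(Y, K) = Mul(2, Pow(2, Rational(1, 2))) (Function('x')(Y, K) = Pow(8, Rational(1, 2)) = Mul(2, Pow(2, Rational(1, 2))))
Mul(Add(-45583, L), Pow(Add(Function('A')(Function('T')(10), Add(Function('x')(10, -4), 33)), 3978), -1)) = Mul(Add(-45583, -33305), Pow(Add(Pow(Add(Pow(10, 2), Pow(Add(Mul(2, Pow(2, Rational(1, 2))), 33), 2)), Rational(1, 2)), 3978), -1)) = Mul(-78888, Pow(Add(Pow(Add(100, Pow(Add(33, Mul(2, Pow(2, Rational(1, 2)))), 2)), Rational(1, 2)), 3978), -1)) = Mul(-78888, Pow(Add(3978, Pow(Add(100, Pow(Add(33, Mul(2, Pow(2, Rational(1, 2)))), 2)), Rational(1, 2))), -1))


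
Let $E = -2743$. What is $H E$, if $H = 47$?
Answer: $-128921$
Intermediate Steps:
$H E = 47 \left(-2743\right) = -128921$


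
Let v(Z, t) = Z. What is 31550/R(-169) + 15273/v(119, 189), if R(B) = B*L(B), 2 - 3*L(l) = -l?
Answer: 442313229/3358537 ≈ 131.70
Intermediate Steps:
L(l) = ⅔ + l/3 (L(l) = ⅔ - (-1)*l/3 = ⅔ + l/3)
R(B) = B*(⅔ + B/3)
31550/R(-169) + 15273/v(119, 189) = 31550/(((⅓)*(-169)*(2 - 169))) + 15273/119 = 31550/(((⅓)*(-169)*(-167))) + 15273*(1/119) = 31550/(28223/3) + 15273/119 = 31550*(3/28223) + 15273/119 = 94650/28223 + 15273/119 = 442313229/3358537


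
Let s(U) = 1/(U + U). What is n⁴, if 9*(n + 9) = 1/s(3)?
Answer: 390625/81 ≈ 4822.5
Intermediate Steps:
s(U) = 1/(2*U)
n = -25/3 (n = -9 + 1/(9*(((½)/3))) = -9 + 1/(9*(((½)*(⅓)))) = -9 + 1/(9*(⅙)) = -9 + (⅑)*6 = -9 + ⅔ = -25/3 ≈ -8.3333)
n⁴ = (-25/3)⁴ = 390625/81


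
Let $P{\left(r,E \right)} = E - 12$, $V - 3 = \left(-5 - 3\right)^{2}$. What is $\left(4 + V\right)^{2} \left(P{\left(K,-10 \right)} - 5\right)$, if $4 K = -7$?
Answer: $-136107$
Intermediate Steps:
$K = - \frac{7}{4}$ ($K = \frac{1}{4} \left(-7\right) = - \frac{7}{4} \approx -1.75$)
$V = 67$ ($V = 3 + \left(-5 - 3\right)^{2} = 3 + \left(-8\right)^{2} = 3 + 64 = 67$)
$P{\left(r,E \right)} = -12 + E$
$\left(4 + V\right)^{2} \left(P{\left(K,-10 \right)} - 5\right) = \left(4 + 67\right)^{2} \left(\left(-12 - 10\right) - 5\right) = 71^{2} \left(-22 - 5\right) = 5041 \left(-27\right) = -136107$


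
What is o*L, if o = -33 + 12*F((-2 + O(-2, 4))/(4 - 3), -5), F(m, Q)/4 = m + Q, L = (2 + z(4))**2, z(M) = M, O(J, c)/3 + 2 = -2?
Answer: -34020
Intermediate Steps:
O(J, c) = -12 (O(J, c) = -6 + 3*(-2) = -6 - 6 = -12)
L = 36 (L = (2 + 4)**2 = 6**2 = 36)
F(m, Q) = 4*Q + 4*m (F(m, Q) = 4*(m + Q) = 4*(Q + m) = 4*Q + 4*m)
o = -945 (o = -33 + 12*(4*(-5) + 4*((-2 - 12)/(4 - 3))) = -33 + 12*(-20 + 4*(-14/1)) = -33 + 12*(-20 + 4*(-14*1)) = -33 + 12*(-20 + 4*(-14)) = -33 + 12*(-20 - 56) = -33 + 12*(-76) = -33 - 912 = -945)
o*L = -945*36 = -34020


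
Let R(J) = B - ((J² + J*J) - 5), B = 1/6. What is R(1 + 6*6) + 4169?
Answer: 8617/6 ≈ 1436.2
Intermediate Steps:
B = ⅙ ≈ 0.16667
R(J) = 31/6 - 2*J² (R(J) = ⅙ - ((J² + J*J) - 5) = ⅙ - ((J² + J²) - 5) = ⅙ - (2*J² - 5) = ⅙ - (-5 + 2*J²) = ⅙ + (5 - 2*J²) = 31/6 - 2*J²)
R(1 + 6*6) + 4169 = (31/6 - 2*(1 + 6*6)²) + 4169 = (31/6 - 2*(1 + 36)²) + 4169 = (31/6 - 2*37²) + 4169 = (31/6 - 2*1369) + 4169 = (31/6 - 2738) + 4169 = -16397/6 + 4169 = 8617/6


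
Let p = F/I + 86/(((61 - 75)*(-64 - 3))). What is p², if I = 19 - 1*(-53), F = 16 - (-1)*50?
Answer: 32205625/31674384 ≈ 1.0168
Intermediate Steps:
F = 66 (F = 16 - 1*(-50) = 16 + 50 = 66)
I = 72 (I = 19 + 53 = 72)
p = 5675/5628 (p = 66/72 + 86/(((61 - 75)*(-64 - 3))) = 66*(1/72) + 86/((-14*(-67))) = 11/12 + 86/938 = 11/12 + 86*(1/938) = 11/12 + 43/469 = 5675/5628 ≈ 1.0084)
p² = (5675/5628)² = 32205625/31674384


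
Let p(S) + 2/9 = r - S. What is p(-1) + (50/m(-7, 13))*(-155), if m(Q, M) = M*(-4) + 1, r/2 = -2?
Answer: 22757/153 ≈ 148.74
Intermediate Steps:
r = -4 (r = 2*(-2) = -4)
m(Q, M) = 1 - 4*M (m(Q, M) = -4*M + 1 = 1 - 4*M)
p(S) = -38/9 - S (p(S) = -2/9 + (-4 - S) = -38/9 - S)
p(-1) + (50/m(-7, 13))*(-155) = (-38/9 - 1*(-1)) + (50/(1 - 4*13))*(-155) = (-38/9 + 1) + (50/(1 - 52))*(-155) = -29/9 + (50/(-51))*(-155) = -29/9 + (50*(-1/51))*(-155) = -29/9 - 50/51*(-155) = -29/9 + 7750/51 = 22757/153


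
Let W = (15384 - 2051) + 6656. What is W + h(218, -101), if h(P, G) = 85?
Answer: 20074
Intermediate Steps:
W = 19989 (W = 13333 + 6656 = 19989)
W + h(218, -101) = 19989 + 85 = 20074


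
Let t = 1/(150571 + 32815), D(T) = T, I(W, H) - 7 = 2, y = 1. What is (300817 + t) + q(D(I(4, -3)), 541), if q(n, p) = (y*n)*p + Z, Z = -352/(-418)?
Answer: 1065115057319/3484334 ≈ 3.0569e+5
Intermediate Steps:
Z = 16/19 (Z = -352*(-1/418) = 16/19 ≈ 0.84210)
I(W, H) = 9 (I(W, H) = 7 + 2 = 9)
q(n, p) = 16/19 + n*p (q(n, p) = (1*n)*p + 16/19 = n*p + 16/19 = 16/19 + n*p)
t = 1/183386 ≈ 5.4530e-6
(300817 + t) + q(D(I(4, -3)), 541) = (300817 + 1/183386) + (16/19 + 9*541) = 55165626363/183386 + (16/19 + 4869) = 55165626363/183386 + 92527/19 = 1065115057319/3484334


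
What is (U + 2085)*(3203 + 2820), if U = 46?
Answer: 12835013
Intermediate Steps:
(U + 2085)*(3203 + 2820) = (46 + 2085)*(3203 + 2820) = 2131*6023 = 12835013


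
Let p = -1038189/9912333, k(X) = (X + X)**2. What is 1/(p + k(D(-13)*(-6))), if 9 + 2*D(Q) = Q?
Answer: 3304111/57570484001 ≈ 5.7392e-5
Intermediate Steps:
D(Q) = -9/2 + Q/2
k(X) = 4*X**2 (k(X) = (2*X)**2 = 4*X**2)
p = -346063/3304111 (p = -1038189*1/9912333 = -346063/3304111 ≈ -0.10474)
1/(p + k(D(-13)*(-6))) = 1/(-346063/3304111 + 4*((-9/2 + (1/2)*(-13))*(-6))**2) = 1/(-346063/3304111 + 4*((-9/2 - 13/2)*(-6))**2) = 1/(-346063/3304111 + 4*(-11*(-6))**2) = 1/(-346063/3304111 + 4*66**2) = 1/(-346063/3304111 + 4*4356) = 1/(-346063/3304111 + 17424) = 1/(57570484001/3304111) = 3304111/57570484001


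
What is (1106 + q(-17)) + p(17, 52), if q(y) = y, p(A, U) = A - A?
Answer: 1089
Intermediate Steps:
p(A, U) = 0
(1106 + q(-17)) + p(17, 52) = (1106 - 17) + 0 = 1089 + 0 = 1089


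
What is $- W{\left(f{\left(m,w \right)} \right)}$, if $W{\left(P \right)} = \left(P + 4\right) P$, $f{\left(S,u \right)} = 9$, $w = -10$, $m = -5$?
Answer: $-117$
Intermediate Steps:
$W{\left(P \right)} = P \left(4 + P\right)$ ($W{\left(P \right)} = \left(4 + P\right) P = P \left(4 + P\right)$)
$- W{\left(f{\left(m,w \right)} \right)} = - 9 \left(4 + 9\right) = - 9 \cdot 13 = \left(-1\right) 117 = -117$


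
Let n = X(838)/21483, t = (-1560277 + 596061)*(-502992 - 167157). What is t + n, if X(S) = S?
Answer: 13881635483357710/21483 ≈ 6.4617e+11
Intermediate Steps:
t = 646168388184 (t = -964216*(-670149) = 646168388184)
n = 838/21483 ≈ 0.039008
t + n = 646168388184 + 838/21483 = 13881635483357710/21483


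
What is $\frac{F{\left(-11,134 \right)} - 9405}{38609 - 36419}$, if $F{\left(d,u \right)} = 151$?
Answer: $- \frac{4627}{1095} \approx -4.2256$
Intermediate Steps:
$\frac{F{\left(-11,134 \right)} - 9405}{38609 - 36419} = \frac{151 - 9405}{38609 - 36419} = \frac{151 + \left(-18994 + 9589\right)}{2190} = \left(151 - 9405\right) \frac{1}{2190} = \left(-9254\right) \frac{1}{2190} = - \frac{4627}{1095}$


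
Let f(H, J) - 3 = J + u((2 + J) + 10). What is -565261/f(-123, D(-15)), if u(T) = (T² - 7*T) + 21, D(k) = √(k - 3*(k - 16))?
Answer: -565261/6 + 565261*√78/54 ≈ -1761.1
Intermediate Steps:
D(k) = √(48 - 2*k) (D(k) = √(k - 3*(-16 + k)) = √(k + (48 - 3*k)) = √(48 - 2*k))
u(T) = 21 + T² - 7*T
f(H, J) = -60 + (12 + J)² - 6*J (f(H, J) = 3 + (J + (21 + ((2 + J) + 10)² - 7*((2 + J) + 10))) = 3 + (J + (21 + (12 + J)² - 7*(12 + J))) = 3 + (J + (21 + (12 + J)² + (-84 - 7*J))) = 3 + (J + (-63 + (12 + J)² - 7*J)) = 3 + (-63 + (12 + J)² - 6*J) = -60 + (12 + J)² - 6*J)
-565261/f(-123, D(-15)) = -565261/(84 + (√(48 - 2*(-15)))² + 18*√(48 - 2*(-15))) = -565261/(84 + (√(48 + 30))² + 18*√(48 + 30)) = -565261/(84 + (√78)² + 18*√78) = -565261/(84 + 78 + 18*√78) = -565261/(162 + 18*√78)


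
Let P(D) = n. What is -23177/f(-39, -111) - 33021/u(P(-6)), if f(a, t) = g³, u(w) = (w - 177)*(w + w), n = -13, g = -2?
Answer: 28557553/9880 ≈ 2890.4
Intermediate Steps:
P(D) = -13
u(w) = 2*w*(-177 + w) (u(w) = (-177 + w)*(2*w) = 2*w*(-177 + w))
f(a, t) = -8 (f(a, t) = (-2)³ = -8)
-23177/f(-39, -111) - 33021/u(P(-6)) = -23177/(-8) - 33021*(-1/(26*(-177 - 13))) = -23177*(-⅛) - 33021/(2*(-13)*(-190)) = 23177/8 - 33021/4940 = 28557553/9880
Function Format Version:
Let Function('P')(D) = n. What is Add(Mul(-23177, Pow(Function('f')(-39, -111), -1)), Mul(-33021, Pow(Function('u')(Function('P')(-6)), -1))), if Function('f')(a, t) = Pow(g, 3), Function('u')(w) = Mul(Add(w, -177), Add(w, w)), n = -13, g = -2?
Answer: Rational(28557553, 9880) ≈ 2890.4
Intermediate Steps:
Function('P')(D) = -13
Function('u')(w) = Mul(2, w, Add(-177, w)) (Function('u')(w) = Mul(Add(-177, w), Mul(2, w)) = Mul(2, w, Add(-177, w)))
Function('f')(a, t) = -8 (Function('f')(a, t) = Pow(-2, 3) = -8)
Add(Mul(-23177, Pow(Function('f')(-39, -111), -1)), Mul(-33021, Pow(Function('u')(Function('P')(-6)), -1))) = Add(Mul(-23177, Pow(-8, -1)), Mul(-33021, Pow(Mul(2, -13, Add(-177, -13)), -1))) = Add(Mul(-23177, Rational(-1, 8)), Mul(-33021, Pow(Mul(2, -13, -190), -1))) = Add(Rational(23177, 8), Mul(-33021, Pow(4940, -1))) = Add(Rational(23177, 8), Mul(-33021, Rational(1, 4940))) = Add(Rational(23177, 8), Rational(-33021, 4940)) = Rational(28557553, 9880)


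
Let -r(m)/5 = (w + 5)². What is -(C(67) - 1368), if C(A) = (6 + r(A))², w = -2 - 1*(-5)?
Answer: -97228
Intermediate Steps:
w = 3 (w = -2 + 5 = 3)
r(m) = -320 (r(m) = -5*(3 + 5)² = -5*8² = -5*64 = -320)
C(A) = 98596 (C(A) = (6 - 320)² = (-314)² = 98596)
-(C(67) - 1368) = -(98596 - 1368) = -1*97228 = -97228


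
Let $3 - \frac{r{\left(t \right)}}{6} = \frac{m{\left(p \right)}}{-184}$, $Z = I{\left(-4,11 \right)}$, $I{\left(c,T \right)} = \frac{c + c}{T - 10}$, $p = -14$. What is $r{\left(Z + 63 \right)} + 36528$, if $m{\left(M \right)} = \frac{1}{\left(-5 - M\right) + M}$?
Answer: $\frac{16811157}{460} \approx 36546.0$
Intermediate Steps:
$m{\left(M \right)} = - \frac{1}{5}$ ($m{\left(M \right)} = \frac{1}{-5} = - \frac{1}{5}$)
$I{\left(c,T \right)} = \frac{2 c}{-10 + T}$
$Z = -8$ ($Z = 2 \left(-4\right) \frac{1}{-10 + 11} = 2 \left(-4\right) 1^{-1} = 2 \left(-4\right) 1 = -8$)
$r{\left(t \right)} = \frac{8277}{460}$ ($r{\left(t \right)} = 18 - 6 \left(- \frac{1}{5 \left(-184\right)}\right) = 18 - 6 \left(\left(- \frac{1}{5}\right) \left(- \frac{1}{184}\right)\right) = 18 - \frac{3}{460} = \frac{8277}{460}$)
$r{\left(Z + 63 \right)} + 36528 = \frac{8277}{460} + 36528 = \frac{16811157}{460}$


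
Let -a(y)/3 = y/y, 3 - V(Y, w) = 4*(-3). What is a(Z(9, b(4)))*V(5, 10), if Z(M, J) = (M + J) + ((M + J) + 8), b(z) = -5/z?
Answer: -45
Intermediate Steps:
Z(M, J) = 8 + 2*J + 2*M (Z(M, J) = (J + M) + ((J + M) + 8) = (J + M) + (8 + J + M) = 8 + 2*J + 2*M)
V(Y, w) = 15 (V(Y, w) = 3 - 4*(-3) = 3 - 1*(-12) = 3 + 12 = 15)
a(y) = -3 (a(y) = -3*y/y = -3*1 = -3)
a(Z(9, b(4)))*V(5, 10) = -3*15 = -45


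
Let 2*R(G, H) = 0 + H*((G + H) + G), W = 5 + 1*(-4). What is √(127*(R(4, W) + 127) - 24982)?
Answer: I*√33126/2 ≈ 91.003*I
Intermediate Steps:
W = 1 (W = 5 - 4 = 1)
R(G, H) = H*(H + 2*G)/2 (R(G, H) = (0 + H*((G + H) + G))/2 = (0 + H*(H + 2*G))/2 = (H*(H + 2*G))/2 = H*(H + 2*G)/2)
√(127*(R(4, W) + 127) - 24982) = √(127*((½)*1*(1 + 2*4) + 127) - 24982) = √(127*((½)*1*(1 + 8) + 127) - 24982) = √(127*((½)*1*9 + 127) - 24982) = √(127*(9/2 + 127) - 24982) = √(127*(263/2) - 24982) = √(33401/2 - 24982) = √(-16563/2) = I*√33126/2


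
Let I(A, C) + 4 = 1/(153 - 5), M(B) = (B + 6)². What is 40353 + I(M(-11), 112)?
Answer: 5971653/148 ≈ 40349.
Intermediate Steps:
M(B) = (6 + B)²
I(A, C) = -591/148 (I(A, C) = -4 + 1/(153 - 5) = -4 + 1/148 = -591/148)
40353 + I(M(-11), 112) = 40353 - 591/148 = 5971653/148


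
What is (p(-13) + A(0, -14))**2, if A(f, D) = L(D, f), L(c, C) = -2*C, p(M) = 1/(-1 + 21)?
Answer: 1/400 ≈ 0.0025000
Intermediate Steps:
p(M) = 1/20
A(f, D) = -2*f
(p(-13) + A(0, -14))**2 = (1/20 - 2*0)**2 = (1/20 + 0)**2 = (1/20)**2 = 1/400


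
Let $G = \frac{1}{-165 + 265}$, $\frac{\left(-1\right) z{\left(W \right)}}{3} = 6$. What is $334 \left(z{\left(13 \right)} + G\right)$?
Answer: $- \frac{300433}{50} \approx -6008.7$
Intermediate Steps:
$z{\left(W \right)} = -18$ ($z{\left(W \right)} = \left(-3\right) 6 = -18$)
$G = \frac{1}{100} \approx 0.01$
$334 \left(z{\left(13 \right)} + G\right) = 334 \left(-18 + \frac{1}{100}\right) = 334 \left(- \frac{1799}{100}\right) = - \frac{300433}{50}$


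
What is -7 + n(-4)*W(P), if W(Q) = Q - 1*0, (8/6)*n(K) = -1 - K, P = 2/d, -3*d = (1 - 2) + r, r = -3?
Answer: -29/8 ≈ -3.6250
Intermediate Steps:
d = 4/3 (d = -((1 - 2) - 3)/3 = -(-1 - 3)/3 = -⅓*(-4) = 4/3 ≈ 1.3333)
P = 3/2 (P = 2/(4/3) = 2*(¾) = 3/2 ≈ 1.5000)
n(K) = -¾ - 3*K/4 (n(K) = 3*(-1 - K)/4 = -¾ - 3*K/4)
W(Q) = Q (W(Q) = Q + 0 = Q)
-7 + n(-4)*W(P) = -7 + (-¾ - ¾*(-4))*(3/2) = -7 + (-¾ + 3)*(3/2) = -7 + (9/4)*(3/2) = -7 + 27/8 = -29/8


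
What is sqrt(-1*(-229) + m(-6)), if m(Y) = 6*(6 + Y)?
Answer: sqrt(229) ≈ 15.133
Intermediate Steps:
m(Y) = 36 + 6*Y
sqrt(-1*(-229) + m(-6)) = sqrt(-1*(-229) + (36 + 6*(-6))) = sqrt(229 + (36 - 36)) = sqrt(229 + 0) = sqrt(229)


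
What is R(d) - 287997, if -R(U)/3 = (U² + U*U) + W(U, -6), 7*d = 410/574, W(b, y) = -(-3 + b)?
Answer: -691501821/2401 ≈ -2.8801e+5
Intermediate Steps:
W(b, y) = 3 - b
d = 5/49 (d = (410/574)/7 = (410*(1/574))/7 = (⅐)*(5/7) = 5/49 ≈ 0.10204)
R(U) = -9 - 6*U² + 3*U (R(U) = -3*((U² + U*U) + (3 - U)) = -3*((U² + U²) + (3 - U)) = -3*(2*U² + (3 - U)) = -3*(3 - U + 2*U²) = -9 - 6*U² + 3*U)
R(d) - 287997 = (-9 - 6*(5/49)² + 3*(5/49)) - 287997 = (-9 - 6*25/2401 + 15/49) - 287997 = (-9 - 150/2401 + 15/49) - 287997 = -21024/2401 - 287997 = -691501821/2401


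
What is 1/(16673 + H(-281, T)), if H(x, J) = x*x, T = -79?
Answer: 1/95634 ≈ 1.0457e-5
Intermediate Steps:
H(x, J) = x²
1/(16673 + H(-281, T)) = 1/(16673 + (-281)²) = 1/(16673 + 78961) = 1/95634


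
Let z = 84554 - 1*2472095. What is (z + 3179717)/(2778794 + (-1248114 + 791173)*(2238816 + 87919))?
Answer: -792176/1063177838841 ≈ -7.4510e-7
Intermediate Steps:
z = -2387541 (z = 84554 - 2472095 = -2387541)
(z + 3179717)/(2778794 + (-1248114 + 791173)*(2238816 + 87919)) = (-2387541 + 3179717)/(2778794 + (-1248114 + 791173)*(2238816 + 87919)) = 792176/(2778794 - 456941*2326735) = 792176/(2778794 - 1063180617635) = 792176/(-1063177838841) = 792176*(-1/1063177838841) = -792176/1063177838841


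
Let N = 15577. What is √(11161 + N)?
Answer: √26738 ≈ 163.52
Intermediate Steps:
√(11161 + N) = √(11161 + 15577) = √26738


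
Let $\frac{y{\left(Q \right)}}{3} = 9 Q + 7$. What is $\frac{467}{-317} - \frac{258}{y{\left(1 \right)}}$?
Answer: $- \frac{17367}{2536} \approx -6.8482$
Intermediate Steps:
$y{\left(Q \right)} = 21 + 27 Q$ ($y{\left(Q \right)} = 3 \left(9 Q + 7\right) = 3 \left(7 + 9 Q\right) = 21 + 27 Q$)
$\frac{467}{-317} - \frac{258}{y{\left(1 \right)}} = \frac{467}{-317} - \frac{258}{21 + 27 \cdot 1} = 467 \left(- \frac{1}{317}\right) - \frac{258}{21 + 27} = - \frac{467}{317} - \frac{258}{48} = - \frac{467}{317} - \frac{43}{8} = - \frac{17367}{2536}$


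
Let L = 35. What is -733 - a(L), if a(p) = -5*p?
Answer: -558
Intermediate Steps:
-733 - a(L) = -733 - (-5)*35 = -733 - 1*(-175) = -733 + 175 = -558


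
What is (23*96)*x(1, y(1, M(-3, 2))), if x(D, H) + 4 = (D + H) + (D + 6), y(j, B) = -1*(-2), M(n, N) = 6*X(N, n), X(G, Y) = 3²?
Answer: 13248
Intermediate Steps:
X(G, Y) = 9
M(n, N) = 54 (M(n, N) = 6*9 = 54)
y(j, B) = 2
x(D, H) = 2 + H + 2*D (x(D, H) = -4 + ((D + H) + (D + 6)) = -4 + ((D + H) + (6 + D)) = -4 + (6 + H + 2*D) = 2 + H + 2*D)
(23*96)*x(1, y(1, M(-3, 2))) = (23*96)*(2 + 2 + 2*1) = 2208*(2 + 2 + 2) = 2208*6 = 13248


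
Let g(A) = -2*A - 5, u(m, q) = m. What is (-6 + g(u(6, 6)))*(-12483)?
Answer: 287109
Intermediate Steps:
g(A) = -5 - 2*A
(-6 + g(u(6, 6)))*(-12483) = (-6 + (-5 - 2*6))*(-12483) = (-6 + (-5 - 12))*(-12483) = (-6 - 17)*(-12483) = -23*(-12483) = 287109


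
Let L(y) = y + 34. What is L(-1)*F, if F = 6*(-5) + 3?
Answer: -891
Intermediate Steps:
L(y) = 34 + y
F = -27 (F = -30 + 3 = -27)
L(-1)*F = (34 - 1)*(-27) = 33*(-27) = -891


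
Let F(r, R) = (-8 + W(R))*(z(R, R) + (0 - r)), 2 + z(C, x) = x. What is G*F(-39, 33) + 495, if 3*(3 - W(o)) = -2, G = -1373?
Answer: 1250915/3 ≈ 4.1697e+5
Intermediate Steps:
z(C, x) = -2 + x
W(o) = 11/3 (W(o) = 3 - ⅓*(-2) = 3 + ⅔ = 11/3)
F(r, R) = 26/3 - 13*R/3 + 13*r/3 (F(r, R) = (-8 + 11/3)*((-2 + R) + (0 - r)) = -13*((-2 + R) - r)/3 = -13*(-2 + R - r)/3 = 26/3 - 13*R/3 + 13*r/3)
G*F(-39, 33) + 495 = -1373*(26/3 - 13/3*33 + (13/3)*(-39)) + 495 = -1373*(26/3 - 143 - 169) + 495 = -1373*(-910/3) + 495 = 1249430/3 + 495 = 1250915/3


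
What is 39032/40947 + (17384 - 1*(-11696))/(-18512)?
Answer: -58522297/94751358 ≈ -0.61764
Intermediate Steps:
39032/40947 + (17384 - 1*(-11696))/(-18512) = 39032*(1/40947) + (17384 + 11696)*(-1/18512) = 39032/40947 + 29080*(-1/18512) = 39032/40947 - 3635/2314 = -58522297/94751358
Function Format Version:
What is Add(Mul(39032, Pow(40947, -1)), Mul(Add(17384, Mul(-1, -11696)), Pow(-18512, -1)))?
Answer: Rational(-58522297, 94751358) ≈ -0.61764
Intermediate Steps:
Add(Mul(39032, Pow(40947, -1)), Mul(Add(17384, Mul(-1, -11696)), Pow(-18512, -1))) = Add(Mul(39032, Rational(1, 40947)), Mul(Add(17384, 11696), Rational(-1, 18512))) = Add(Rational(39032, 40947), Mul(29080, Rational(-1, 18512))) = Add(Rational(39032, 40947), Rational(-3635, 2314)) = Rational(-58522297, 94751358)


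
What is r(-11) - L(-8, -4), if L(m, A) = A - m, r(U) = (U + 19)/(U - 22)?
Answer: -140/33 ≈ -4.2424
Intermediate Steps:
r(U) = (19 + U)/(-22 + U)
r(-11) - L(-8, -4) = (19 - 11)/(-22 - 11) - (-4 - 1*(-8)) = 8/(-33) - (-4 + 8) = -1/33*8 - 1*4 = -8/33 - 4 = -140/33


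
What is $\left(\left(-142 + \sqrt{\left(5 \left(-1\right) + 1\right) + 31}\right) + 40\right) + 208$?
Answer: $106 + 3 \sqrt{3} \approx 111.2$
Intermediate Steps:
$\left(\left(-142 + \sqrt{\left(5 \left(-1\right) + 1\right) + 31}\right) + 40\right) + 208 = \left(\left(-142 + \sqrt{\left(-5 + 1\right) + 31}\right) + 40\right) + 208 = \left(\left(-142 + \sqrt{-4 + 31}\right) + 40\right) + 208 = \left(\left(-142 + \sqrt{27}\right) + 40\right) + 208 = \left(\left(-142 + 3 \sqrt{3}\right) + 40\right) + 208 = \left(-102 + 3 \sqrt{3}\right) + 208 = 106 + 3 \sqrt{3}$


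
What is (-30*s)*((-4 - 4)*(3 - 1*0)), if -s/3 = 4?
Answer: -8640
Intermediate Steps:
s = -12 (s = -3*4 = -12)
(-30*s)*((-4 - 4)*(3 - 1*0)) = (-30*(-12))*((-4 - 4)*(3 - 1*0)) = 360*(-8*(3 + 0)) = 360*(-8*3) = 360*(-24) = -8640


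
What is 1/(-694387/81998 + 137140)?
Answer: 81998/11244511333 ≈ 7.2923e-6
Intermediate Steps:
1/(-694387/81998 + 137140) = 1/(11244511333/81998) = 81998/11244511333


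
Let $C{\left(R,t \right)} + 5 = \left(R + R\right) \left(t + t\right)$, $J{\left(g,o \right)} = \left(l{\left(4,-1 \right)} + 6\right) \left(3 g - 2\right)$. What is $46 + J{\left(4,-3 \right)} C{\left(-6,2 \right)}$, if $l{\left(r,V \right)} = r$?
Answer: $-5254$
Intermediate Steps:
$J{\left(g,o \right)} = -20 + 30 g$ ($J{\left(g,o \right)} = \left(4 + 6\right) \left(3 g - 2\right) = 10 \left(-2 + 3 g\right) = -20 + 30 g$)
$C{\left(R,t \right)} = -5 + 4 R t$ ($C{\left(R,t \right)} = -5 + \left(R + R\right) \left(t + t\right) = -5 + 2 R 2 t = -5 + 4 R t$)
$46 + J{\left(4,-3 \right)} C{\left(-6,2 \right)} = 46 + \left(-20 + 30 \cdot 4\right) \left(-5 + 4 \left(-6\right) 2\right) = 46 + \left(-20 + 120\right) \left(-5 - 48\right) = 46 + 100 \left(-53\right) = 46 - 5300 = -5254$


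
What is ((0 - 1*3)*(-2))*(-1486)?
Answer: -8916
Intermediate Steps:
((0 - 1*3)*(-2))*(-1486) = ((0 - 3)*(-2))*(-1486) = -3*(-2)*(-1486) = 6*(-1486) = -8916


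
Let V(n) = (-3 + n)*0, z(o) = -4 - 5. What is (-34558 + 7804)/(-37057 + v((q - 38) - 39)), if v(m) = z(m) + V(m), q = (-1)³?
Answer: 13377/18533 ≈ 0.72179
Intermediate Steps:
z(o) = -9
q = -1
V(n) = 0
v(m) = -9 (v(m) = -9 + 0 = -9)
(-34558 + 7804)/(-37057 + v((q - 38) - 39)) = (-34558 + 7804)/(-37057 - 9) = -26754/(-37066) = -26754*(-1/37066) = 13377/18533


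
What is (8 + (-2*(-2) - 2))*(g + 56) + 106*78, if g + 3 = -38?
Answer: 8418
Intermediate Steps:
g = -41 (g = -3 - 38 = -41)
(8 + (-2*(-2) - 2))*(g + 56) + 106*78 = (8 + (-2*(-2) - 2))*(-41 + 56) + 106*78 = (8 + (4 - 2))*15 + 8268 = (8 + 2)*15 + 8268 = 10*15 + 8268 = 150 + 8268 = 8418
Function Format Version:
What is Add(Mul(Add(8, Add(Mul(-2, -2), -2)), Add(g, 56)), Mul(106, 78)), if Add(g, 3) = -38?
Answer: 8418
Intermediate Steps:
g = -41 (g = Add(-3, -38) = -41)
Add(Mul(Add(8, Add(Mul(-2, -2), -2)), Add(g, 56)), Mul(106, 78)) = Add(Mul(Add(8, Add(Mul(-2, -2), -2)), Add(-41, 56)), Mul(106, 78)) = Add(Mul(Add(8, Add(4, -2)), 15), 8268) = Add(Mul(Add(8, 2), 15), 8268) = Add(Mul(10, 15), 8268) = Add(150, 8268) = 8418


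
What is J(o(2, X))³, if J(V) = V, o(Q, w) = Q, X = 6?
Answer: 8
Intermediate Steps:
J(o(2, X))³ = 2³ = 8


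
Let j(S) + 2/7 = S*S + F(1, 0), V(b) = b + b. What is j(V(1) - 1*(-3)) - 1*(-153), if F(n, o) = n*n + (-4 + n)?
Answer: 1230/7 ≈ 175.71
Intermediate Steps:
V(b) = 2*b
F(n, o) = -4 + n + n² (F(n, o) = n² + (-4 + n) = -4 + n + n²)
j(S) = -16/7 + S² (j(S) = -2/7 + (S*S + (-4 + 1 + 1²)) = -2/7 + (S² + (-4 + 1 + 1)) = -2/7 + (S² - 2) = -2/7 + (-2 + S²) = -16/7 + S²)
j(V(1) - 1*(-3)) - 1*(-153) = (-16/7 + (2*1 - 1*(-3))²) - 1*(-153) = (-16/7 + (2 + 3)²) + 153 = (-16/7 + 5²) + 153 = (-16/7 + 25) + 153 = 159/7 + 153 = 1230/7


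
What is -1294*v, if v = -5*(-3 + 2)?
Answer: -6470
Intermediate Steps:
v = 5 (v = -5*(-1) = 5)
-1294*v = -1294*5 = -6470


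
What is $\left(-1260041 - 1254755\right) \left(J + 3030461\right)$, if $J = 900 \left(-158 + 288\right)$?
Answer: $-7915222332956$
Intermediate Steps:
$J = 117000$ ($J = 900 \cdot 130 = 117000$)
$\left(-1260041 - 1254755\right) \left(J + 3030461\right) = \left(-1260041 - 1254755\right) \left(117000 + 3030461\right) = \left(-2514796\right) 3147461 = -7915222332956$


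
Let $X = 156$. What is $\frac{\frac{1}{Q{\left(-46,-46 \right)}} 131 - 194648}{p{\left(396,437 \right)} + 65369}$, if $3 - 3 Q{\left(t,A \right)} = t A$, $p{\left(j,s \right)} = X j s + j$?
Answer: $- \frac{411291617}{57181746101} \approx -0.0071927$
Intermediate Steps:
$p{\left(j,s \right)} = j + 156 j s$ ($p{\left(j,s \right)} = 156 j s + j = j + 156 j s$)
$Q{\left(t,A \right)} = 1 - \frac{A t}{3}$ ($Q{\left(t,A \right)} = 1 - \frac{t A}{3} = 1 - \frac{A t}{3}$)
$\frac{\frac{1}{Q{\left(-46,-46 \right)}} 131 - 194648}{p{\left(396,437 \right)} + 65369} = \frac{\frac{1}{1 - \left(- \frac{46}{3}\right) \left(-46\right)} 131 - 194648}{396 \left(1 + 156 \cdot 437\right) + 65369} = \frac{\frac{1}{1 - \frac{2116}{3}} \cdot 131 - 194648}{396 \left(1 + 68172\right) + 65369} = \frac{\frac{1}{- \frac{2113}{3}} \cdot 131 - 194648}{396 \cdot 68173 + 65369} = \frac{\left(- \frac{3}{2113}\right) 131 - 194648}{26996508 + 65369} = \frac{- \frac{393}{2113} - 194648}{27061877} = \left(- \frac{411291617}{2113}\right) \frac{1}{27061877} = - \frac{411291617}{57181746101}$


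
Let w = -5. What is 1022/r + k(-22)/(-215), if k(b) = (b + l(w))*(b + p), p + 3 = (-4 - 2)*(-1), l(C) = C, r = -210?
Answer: -4678/645 ≈ -7.2527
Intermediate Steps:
p = 3 (p = -3 + (-4 - 2)*(-1) = -3 - 6*(-1) = -3 + 6 = 3)
k(b) = (-5 + b)*(3 + b) (k(b) = (b - 5)*(b + 3) = (-5 + b)*(3 + b))
1022/r + k(-22)/(-215) = 1022/(-210) + (-15 + (-22)² - 2*(-22))/(-215) = 1022*(-1/210) + (-15 + 484 + 44)*(-1/215) = -73/15 + 513*(-1/215) = -73/15 - 513/215 = -4678/645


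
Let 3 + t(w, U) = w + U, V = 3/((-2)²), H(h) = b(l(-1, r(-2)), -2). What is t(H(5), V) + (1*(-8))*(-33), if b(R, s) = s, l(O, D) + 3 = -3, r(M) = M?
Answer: 1039/4 ≈ 259.75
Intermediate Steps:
l(O, D) = -6 (l(O, D) = -3 - 3 = -6)
H(h) = -2
V = ¾ (V = 3/4 = 3*(¼) = ¾ ≈ 0.75000)
t(w, U) = -3 + U + w (t(w, U) = -3 + (w + U) = -3 + (U + w) = -3 + U + w)
t(H(5), V) + (1*(-8))*(-33) = (-3 + ¾ - 2) + (1*(-8))*(-33) = -17/4 - 8*(-33) = -17/4 + 264 = 1039/4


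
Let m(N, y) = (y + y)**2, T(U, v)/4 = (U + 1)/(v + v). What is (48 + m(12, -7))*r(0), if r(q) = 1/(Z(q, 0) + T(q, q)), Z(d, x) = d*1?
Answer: 0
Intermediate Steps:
Z(d, x) = d
T(U, v) = 2*(1 + U)/v (T(U, v) = 4*((U + 1)/(v + v)) = 4*((1 + U)/((2*v))) = 4*((1 + U)*(1/(2*v))) = 4*((1 + U)/(2*v)) = 2*(1 + U)/v)
m(N, y) = 4*y**2 (m(N, y) = (2*y)**2 = 4*y**2)
r(q) = 1/(q + 2*(1 + q)/q)
(48 + m(12, -7))*r(0) = (48 + 4*(-7)**2)*(0/(2 + 0**2 + 2*0)) = (48 + 4*49)*(0/(2 + 0 + 0)) = (48 + 196)*(0/2) = 244*(0*(1/2)) = 244*0 = 0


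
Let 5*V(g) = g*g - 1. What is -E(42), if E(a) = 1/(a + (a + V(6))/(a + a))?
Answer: -12/511 ≈ -0.023483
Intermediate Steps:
V(g) = -⅕ + g²/5 (V(g) = (g*g - 1)/5 = (g² - 1)/5 = (-1 + g²)/5 = -⅕ + g²/5)
E(a) = 1/(a + (7 + a)/(2*a)) (E(a) = 1/(a + (a + (-⅕ + (⅕)*6²))/(a + a)) = 1/(a + (a + (-⅕ + (⅕)*36))/((2*a))) = 1/(a + (a + (-⅕ + 36/5))*(1/(2*a))) = 1/(a + (a + 7)*(1/(2*a))) = 1/(a + (7 + a)*(1/(2*a))) = 1/(a + (7 + a)/(2*a)))
-E(42) = -2*42/(7 + 42 + 2*42²) = -2*42/(7 + 42 + 2*1764) = -2*42/(7 + 42 + 3528) = -2*42/3577 = -1*12/511 = -12/511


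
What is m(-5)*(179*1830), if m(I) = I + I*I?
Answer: 6551400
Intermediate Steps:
m(I) = I + I**2
m(-5)*(179*1830) = (-5*(1 - 5))*(179*1830) = -5*(-4)*327570 = 20*327570 = 6551400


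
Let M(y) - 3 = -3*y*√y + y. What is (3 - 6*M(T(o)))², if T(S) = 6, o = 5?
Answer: 72585 - 11016*√6 ≈ 45601.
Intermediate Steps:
M(y) = 3 + y - 3*y^(3/2) (M(y) = 3 + (-3*y*√y + y) = 3 + (-3*y^(3/2) + y) = 3 + (y - 3*y^(3/2)) = 3 + y - 3*y^(3/2))
(3 - 6*M(T(o)))² = (3 - 6*(3 + 6 - 18*√6))² = (3 - 6*(9 - 18*√6))² = (3 + (-54 + 108*√6))² = (-51 + 108*√6)²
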